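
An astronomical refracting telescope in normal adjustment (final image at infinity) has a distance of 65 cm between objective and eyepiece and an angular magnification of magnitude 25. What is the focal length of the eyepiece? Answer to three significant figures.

2.50 cm

In normal adjustment the tube length equals f_obj + f_eye and |M| = f_obj/f_eye.
So f_obj = 25 f_eye and 25 f_eye + f_eye = 65 cm, giving f_eye = 65/26 = 2.500 cm and f_obj = 62.500 cm.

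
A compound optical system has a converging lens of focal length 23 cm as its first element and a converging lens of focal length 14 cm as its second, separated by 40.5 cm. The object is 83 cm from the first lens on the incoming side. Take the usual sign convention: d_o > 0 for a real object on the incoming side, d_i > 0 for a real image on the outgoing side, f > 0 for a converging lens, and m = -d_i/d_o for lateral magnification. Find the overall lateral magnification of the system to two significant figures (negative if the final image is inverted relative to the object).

Applying the thin-lens equation to the first lens, 1/23 = 1/83 + 1/d_i1, which gives d_i1 = 31.817 cm.
Its lateral magnification is m_1 = -d_i1/d_o1 = -(31.817)/83 = -0.3833.
That image sits 8.683 cm in front of the second lens, so d_o2 = 8.683 cm.
Applying the thin-lens equation again with f_2 = 14 cm and d_o2 = 8.683 cm gives d_i2 = -22.865 cm.
m_2 = -(-22.865)/(8.683) = 2.6332.
Overall magnification: m = m_1 m_2 = -1.0094.

-1.0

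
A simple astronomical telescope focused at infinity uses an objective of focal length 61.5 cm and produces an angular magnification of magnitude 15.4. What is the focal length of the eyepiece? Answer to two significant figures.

4.0 cm

|M| = f_obj/f_eye, so f_eye = f_obj/|M| = 61.5/15.4 = 3.994 cm.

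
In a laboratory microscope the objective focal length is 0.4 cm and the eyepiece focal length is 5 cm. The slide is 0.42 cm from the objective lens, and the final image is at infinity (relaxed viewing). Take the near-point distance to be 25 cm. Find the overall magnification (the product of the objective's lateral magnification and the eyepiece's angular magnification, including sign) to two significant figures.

-100

Objective: 1/d_i = 1/f_obj - 1/d_o = 1/0.4 - 1/0.42 = 0.11905 cm^-1, so d_i = 8.400 cm.
m_obj = -d_i/d_o = -8.400/0.42 = -20.000.
Eyepiece angular magnification (image at infinity): M_eye = D/f_e = 25/5 = 5.000.
Overall M = m_obj x M_eye = (-20.000)(5.000) = -100.00.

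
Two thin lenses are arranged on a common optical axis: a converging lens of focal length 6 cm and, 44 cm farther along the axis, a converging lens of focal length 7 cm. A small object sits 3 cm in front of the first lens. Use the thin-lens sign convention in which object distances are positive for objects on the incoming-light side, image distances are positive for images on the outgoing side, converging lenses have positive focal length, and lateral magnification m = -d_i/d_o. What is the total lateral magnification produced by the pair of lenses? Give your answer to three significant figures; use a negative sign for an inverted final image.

Lens 1: 1/d_i1 = 1/f_1 - 1/d_o1 = 1/6 - 1/3 = -0.16667 cm^-1, so d_i1 = -6.000 cm.
m_1 = -(-6.000)/3 = 2.0000.
The intermediate image is virtual, 6.000 cm to the left of lens 1, so d_o2 = L - d_i1 = 44 - (-6.000) = 50.000 cm.
Lens 2: 1/d_i2 = 1/f_2 - 1/d_o2 = 1/7 - 1/(50.000) = 0.12286 cm^-1, so d_i2 = 8.140 cm.
m_2 = -(8.140)/(50.000) = -0.1628.
Overall magnification: m = m_1 m_2 = -0.3256.

-0.326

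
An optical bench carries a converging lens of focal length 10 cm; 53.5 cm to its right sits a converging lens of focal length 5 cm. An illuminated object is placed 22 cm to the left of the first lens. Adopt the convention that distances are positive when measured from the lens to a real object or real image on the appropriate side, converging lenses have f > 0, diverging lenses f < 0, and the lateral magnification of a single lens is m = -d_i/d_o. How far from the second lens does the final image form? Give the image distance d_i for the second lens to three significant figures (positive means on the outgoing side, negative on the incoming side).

5.83 cm

Lens 1: 1/d_i1 = 1/f_1 - 1/d_o1 = 1/10 - 1/22 = 0.05455 cm^-1, so d_i1 = 18.333 cm.
That image sits 35.167 cm in front of the second lens, so d_o2 = 35.167 cm.
Lens 2: 1/d_i2 = 1/f_2 - 1/d_o2 = 1/5 - 1/(35.167) = 0.17156 cm^-1, so d_i2 = 5.829 cm.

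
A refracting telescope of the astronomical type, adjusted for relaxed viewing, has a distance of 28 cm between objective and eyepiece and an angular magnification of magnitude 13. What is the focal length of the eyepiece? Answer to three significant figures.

2.00 cm

In normal adjustment the tube length equals f_obj + f_eye and |M| = f_obj/f_eye.
So f_obj = 13 f_eye and 13 f_eye + f_eye = 28 cm, giving f_eye = 28/14 = 2.000 cm and f_obj = 26.000 cm.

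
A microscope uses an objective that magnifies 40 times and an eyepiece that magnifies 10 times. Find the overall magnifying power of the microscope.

The overall magnification of a compound microscope is the product of the objective and eyepiece magnifications:
M = M_obj x M_eye = 40 x 10 = 400.

400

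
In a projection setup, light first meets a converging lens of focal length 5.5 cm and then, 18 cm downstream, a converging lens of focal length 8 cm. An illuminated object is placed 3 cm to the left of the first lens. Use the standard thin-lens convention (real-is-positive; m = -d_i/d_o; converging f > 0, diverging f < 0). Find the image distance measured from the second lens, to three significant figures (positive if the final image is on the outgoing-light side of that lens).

11.9 cm

Lens 1: 1/d_i1 = 1/f_1 - 1/d_o1 = 1/5.5 - 1/3 = -0.15152 cm^-1, so d_i1 = -6.600 cm.
The intermediate image is virtual, 6.600 cm to the left of lens 1, so d_o2 = L - d_i1 = 18 - (-6.600) = 24.600 cm.
Lens 2: 1/d_i2 = 1/f_2 - 1/d_o2 = 1/8 - 1/(24.600) = 0.08435 cm^-1, so d_i2 = 11.855 cm.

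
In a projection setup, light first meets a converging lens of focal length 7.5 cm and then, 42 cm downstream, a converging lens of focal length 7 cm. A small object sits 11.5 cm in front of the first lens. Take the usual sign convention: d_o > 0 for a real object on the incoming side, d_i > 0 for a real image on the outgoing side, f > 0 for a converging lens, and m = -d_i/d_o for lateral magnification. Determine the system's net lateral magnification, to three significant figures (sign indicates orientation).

0.977

Lens 1: 1/d_i1 = 1/f_1 - 1/d_o1 = 1/7.5 - 1/11.5 = 0.04638 cm^-1, so d_i1 = 21.562 cm.
m_1 = -(21.562)/11.5 = -1.8750.
The intermediate image is 21.562 cm to the right of lens 1, so d_o2 = L - d_i1 = 42 - 21.562 = 20.438 cm.
Lens 2: 1/d_i2 = 1/f_2 - 1/d_o2 = 1/7 - 1/(20.438) = 0.09393 cm^-1, so d_i2 = 10.647 cm.
m_2 = -(10.647)/(20.438) = -0.5209.
The system's lateral magnification is m_1 m_2 = (-1.8750)(-0.5209) = 0.9767.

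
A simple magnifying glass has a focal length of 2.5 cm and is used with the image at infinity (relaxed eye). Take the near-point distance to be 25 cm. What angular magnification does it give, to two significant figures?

10

M = D/f = 25/2.5 = 10.000.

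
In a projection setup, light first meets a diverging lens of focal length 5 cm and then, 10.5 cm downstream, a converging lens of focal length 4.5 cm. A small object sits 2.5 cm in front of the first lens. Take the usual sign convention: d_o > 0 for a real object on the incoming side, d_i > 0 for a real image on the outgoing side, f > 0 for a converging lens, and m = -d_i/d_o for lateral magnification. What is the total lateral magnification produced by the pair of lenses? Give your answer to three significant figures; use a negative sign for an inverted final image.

Applying the thin-lens equation to the first lens, 1/(-5) = 1/2.5 + 1/d_i1, which gives d_i1 = -1.667 cm.
Its lateral magnification is m_1 = -d_i1/d_o1 = -(-1.667)/2.5 = 0.6667.
The intermediate image is virtual, 1.667 cm to the left of lens 1, so d_o2 = L - d_i1 = 10.5 - (-1.667) = 12.167 cm.
Applying the thin-lens equation again with f_2 = 4.5 cm and d_o2 = 12.167 cm gives d_i2 = 7.141 cm.
m_2 = -(7.141)/(12.167) = -0.5870.
Overall magnification: m = m_1 m_2 = -0.3913.

-0.391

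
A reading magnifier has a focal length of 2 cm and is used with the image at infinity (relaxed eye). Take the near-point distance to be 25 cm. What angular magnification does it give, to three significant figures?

M = D/f = 25/2 = 12.500.

12.5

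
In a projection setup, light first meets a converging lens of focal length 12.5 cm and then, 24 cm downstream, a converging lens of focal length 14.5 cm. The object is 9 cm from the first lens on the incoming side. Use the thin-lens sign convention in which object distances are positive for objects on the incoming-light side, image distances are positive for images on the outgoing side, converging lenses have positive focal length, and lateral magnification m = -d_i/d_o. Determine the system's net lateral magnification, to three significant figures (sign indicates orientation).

-1.24

Applying the thin-lens equation to the first lens, 1/12.5 = 1/9 + 1/d_i1, which gives d_i1 = -32.143 cm.
Its lateral magnification is m_1 = -d_i1/d_o1 = -(-32.143)/9 = 3.5714.
The intermediate image is virtual, 32.143 cm to the left of lens 1, so d_o2 = L - d_i1 = 24 - (-32.143) = 56.143 cm.
Applying the thin-lens equation again with f_2 = 14.5 cm and d_o2 = 56.143 cm gives d_i2 = 19.549 cm.
m_2 = -(19.549)/(56.143) = -0.3482.
The system's lateral magnification is m_1 m_2 = (3.5714)(-0.3482) = -1.2436.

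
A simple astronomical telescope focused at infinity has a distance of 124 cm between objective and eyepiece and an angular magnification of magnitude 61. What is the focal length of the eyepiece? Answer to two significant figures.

In normal adjustment the tube length equals f_obj + f_eye and |M| = f_obj/f_eye.
So f_obj = 61 f_eye and 61 f_eye + f_eye = 124 cm, giving f_eye = 124/62 = 2.000 cm and f_obj = 122.000 cm.

2.0 cm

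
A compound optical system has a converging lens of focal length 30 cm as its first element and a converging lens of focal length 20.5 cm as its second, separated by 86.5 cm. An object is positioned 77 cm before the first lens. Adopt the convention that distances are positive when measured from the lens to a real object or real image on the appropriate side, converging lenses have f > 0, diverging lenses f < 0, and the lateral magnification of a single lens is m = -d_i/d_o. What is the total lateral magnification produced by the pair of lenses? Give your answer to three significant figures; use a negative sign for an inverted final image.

0.777

Lens 1: 1/d_i1 = 1/f_1 - 1/d_o1 = 1/30 - 1/77 = 0.02035 cm^-1, so d_i1 = 49.149 cm.
m_1 = -(49.149)/77 = -0.6383.
The intermediate image is 49.149 cm to the right of lens 1, so d_o2 = L - d_i1 = 86.5 - 49.149 = 37.351 cm.
Lens 2: 1/d_i2 = 1/f_2 - 1/d_o2 = 1/20.5 - 1/(37.351) = 0.02201 cm^-1, so d_i2 = 45.439 cm.
m_2 = -(45.439)/(37.351) = -1.2165.
Total m = m_1 x m_2 = (-0.6383)(-1.2165) = 0.7765.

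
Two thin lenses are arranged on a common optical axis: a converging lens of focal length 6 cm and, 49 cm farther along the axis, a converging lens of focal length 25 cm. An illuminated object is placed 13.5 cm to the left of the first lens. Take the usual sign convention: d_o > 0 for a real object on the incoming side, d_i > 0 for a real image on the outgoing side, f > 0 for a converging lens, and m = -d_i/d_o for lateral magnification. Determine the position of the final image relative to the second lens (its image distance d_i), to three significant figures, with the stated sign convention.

72.3 cm

Applying the thin-lens equation to the first lens, 1/6 = 1/13.5 + 1/d_i1, which gives d_i1 = 10.800 cm.
That image sits 38.200 cm in front of the second lens, so d_o2 = 38.200 cm.
Applying the thin-lens equation again with f_2 = 25 cm and d_o2 = 38.200 cm gives d_i2 = 72.348 cm.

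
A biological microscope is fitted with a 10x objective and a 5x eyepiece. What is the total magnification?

50

The overall magnification of a compound microscope is the product of the objective and eyepiece magnifications:
M = M_obj x M_eye = 10 x 5 = 50.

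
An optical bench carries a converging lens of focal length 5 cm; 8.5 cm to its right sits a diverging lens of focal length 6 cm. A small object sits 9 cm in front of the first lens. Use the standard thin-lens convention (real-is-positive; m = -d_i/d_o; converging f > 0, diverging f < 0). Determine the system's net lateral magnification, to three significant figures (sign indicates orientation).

First lens: d_i1 = 1/(1/5 - 1/9) = 11.250 cm.
m_1 = -(11.250)/9 = -1.2500.
Since 11.250 cm > 8.5 cm, the first image lies past the second lens and serves as a virtual object: d_o2 = L - d_i1 = -2.750 cm.
Second lens: d_i2 = 1/(1/(-6) - 1/(-2.750)) = 5.077 cm.
m_2 = -(5.077)/(-2.750) = 1.8462.
Overall magnification: m = m_1 m_2 = -2.3077.

-2.31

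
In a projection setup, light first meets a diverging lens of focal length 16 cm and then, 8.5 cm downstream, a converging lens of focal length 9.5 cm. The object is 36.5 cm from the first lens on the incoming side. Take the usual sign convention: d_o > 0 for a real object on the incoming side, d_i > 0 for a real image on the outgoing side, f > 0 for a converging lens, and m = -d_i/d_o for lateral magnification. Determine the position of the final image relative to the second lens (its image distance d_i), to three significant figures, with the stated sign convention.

18.4 cm

First lens: d_i1 = 1/(1/(-16) - 1/36.5) = -11.124 cm.
The intermediate image is virtual, 11.124 cm to the left of lens 1, so d_o2 = L - d_i1 = 8.5 - (-11.124) = 19.624 cm.
Second lens: d_i2 = 1/(1/9.5 - 1/(19.624)) = 18.415 cm.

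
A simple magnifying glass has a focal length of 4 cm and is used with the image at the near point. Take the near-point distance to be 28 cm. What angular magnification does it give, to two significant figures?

M = 1 + D/f = 1 + 28/4 = 8.000.

8.0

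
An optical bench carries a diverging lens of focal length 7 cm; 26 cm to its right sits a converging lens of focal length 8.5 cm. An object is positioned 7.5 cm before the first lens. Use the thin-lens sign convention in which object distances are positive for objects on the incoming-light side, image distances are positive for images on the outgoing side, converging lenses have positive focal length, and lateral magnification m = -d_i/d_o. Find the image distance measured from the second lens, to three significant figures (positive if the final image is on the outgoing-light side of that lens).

11.9 cm

First lens: d_i1 = 1/(1/(-7) - 1/7.5) = -3.621 cm.
The intermediate image is virtual, 3.621 cm to the left of lens 1, so d_o2 = L - d_i1 = 26 - (-3.621) = 29.621 cm.
Second lens: d_i2 = 1/(1/8.5 - 1/(29.621)) = 11.921 cm.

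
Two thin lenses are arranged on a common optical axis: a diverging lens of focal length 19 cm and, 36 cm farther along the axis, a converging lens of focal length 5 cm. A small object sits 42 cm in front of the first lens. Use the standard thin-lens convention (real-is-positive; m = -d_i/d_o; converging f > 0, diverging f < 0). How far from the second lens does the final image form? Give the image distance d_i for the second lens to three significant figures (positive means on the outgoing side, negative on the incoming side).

5.57 cm

Applying the thin-lens equation to the first lens, 1/(-19) = 1/42 + 1/d_i1, which gives d_i1 = -13.082 cm.
With d_i1 < 0 the first image is virtual and lies on the object side; the object distance for lens 2 is d_o2 = 36 - (-13.082) = 49.082 cm.
Applying the thin-lens equation again with f_2 = 5 cm and d_o2 = 49.082 cm gives d_i2 = 5.567 cm.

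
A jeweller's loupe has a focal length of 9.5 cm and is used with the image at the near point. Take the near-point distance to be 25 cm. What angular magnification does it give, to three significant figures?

3.63

M = 1 + D/f = 1 + 25/9.5 = 3.632.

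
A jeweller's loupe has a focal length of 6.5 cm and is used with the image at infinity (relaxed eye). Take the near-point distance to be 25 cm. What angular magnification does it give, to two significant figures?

3.8

M = D/f = 25/6.5 = 3.846.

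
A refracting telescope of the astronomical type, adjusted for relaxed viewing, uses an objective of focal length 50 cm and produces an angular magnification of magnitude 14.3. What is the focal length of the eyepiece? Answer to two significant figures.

|M| = f_obj/f_eye, so f_eye = f_obj/|M| = 50/14.3 = 3.497 cm.

3.5 cm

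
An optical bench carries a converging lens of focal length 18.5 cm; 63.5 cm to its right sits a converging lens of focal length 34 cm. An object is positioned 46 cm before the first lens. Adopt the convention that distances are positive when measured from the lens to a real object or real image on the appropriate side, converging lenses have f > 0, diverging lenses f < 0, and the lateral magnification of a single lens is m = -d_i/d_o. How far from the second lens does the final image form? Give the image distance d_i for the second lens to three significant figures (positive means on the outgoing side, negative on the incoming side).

Lens 1: 1/d_i1 = 1/f_1 - 1/d_o1 = 1/18.5 - 1/46 = 0.03231 cm^-1, so d_i1 = 30.945 cm.
The intermediate image is 30.945 cm to the right of lens 1, so d_o2 = L - d_i1 = 63.5 - 30.945 = 32.555 cm.
Lens 2: 1/d_i2 = 1/f_2 - 1/d_o2 = 1/34 - 1/(32.555) = -0.00131 cm^-1, so d_i2 = -765.748 cm.

-766 cm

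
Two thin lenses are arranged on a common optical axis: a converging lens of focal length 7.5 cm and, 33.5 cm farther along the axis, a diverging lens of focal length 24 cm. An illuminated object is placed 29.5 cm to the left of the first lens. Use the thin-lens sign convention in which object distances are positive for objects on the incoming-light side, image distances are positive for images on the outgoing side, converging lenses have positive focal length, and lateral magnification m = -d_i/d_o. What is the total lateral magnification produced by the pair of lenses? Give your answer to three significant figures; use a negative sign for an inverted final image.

-0.172

Lens 1: 1/d_i1 = 1/f_1 - 1/d_o1 = 1/7.5 - 1/29.5 = 0.09944 cm^-1, so d_i1 = 10.057 cm.
m_1 = -(10.057)/29.5 = -0.3409.
Object distance for lens 2: d_o2 = 33.5 - 10.057 = 23.443 cm.
Lens 2: 1/d_i2 = 1/f_2 - 1/d_o2 = 1/(-24) - 1/(23.443) = -0.08432 cm^-1, so d_i2 = -11.859 cm.
m_2 = -(-11.859)/(23.443) = 0.5059.
Total m = m_1 x m_2 = (-0.3409)(0.5059) = -0.1725.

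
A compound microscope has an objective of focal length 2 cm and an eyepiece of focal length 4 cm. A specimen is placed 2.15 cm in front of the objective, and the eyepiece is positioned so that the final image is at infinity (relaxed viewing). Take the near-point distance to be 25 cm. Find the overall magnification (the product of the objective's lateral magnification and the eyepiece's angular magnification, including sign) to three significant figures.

-83.3

Objective: 1/d_i = 1/f_obj - 1/d_o = 1/2 - 1/2.15 = 0.03488 cm^-1, so d_i = 28.667 cm.
m_obj = -d_i/d_o = -28.667/2.15 = -13.333.
Eyepiece angular magnification (image at infinity): M_eye = D/f_e = 25/4 = 6.250.
Overall M = m_obj x M_eye = (-13.333)(6.250) = -83.33.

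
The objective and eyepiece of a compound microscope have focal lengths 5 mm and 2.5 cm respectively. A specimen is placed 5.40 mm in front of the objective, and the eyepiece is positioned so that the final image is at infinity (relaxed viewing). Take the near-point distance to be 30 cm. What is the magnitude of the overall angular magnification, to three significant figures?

150

Convert to cm: f_obj = 5 mm = 0.5 cm; d_o = 5.40 mm = 0.54 cm.
Objective: 1/d_i = 1/f_obj - 1/d_o = 1/0.5 - 1/0.54 = 0.14815 cm^-1, so d_i = 6.750 cm.
m_obj = -d_i/d_o = -6.750/0.54 = -12.500.
Eyepiece angular magnification (image at infinity): M_eye = D/f_e = 30/2.5 = 12.000.
Overall M = m_obj x M_eye = (-12.500)(12.000) = -150.00.
|M| = 150.00.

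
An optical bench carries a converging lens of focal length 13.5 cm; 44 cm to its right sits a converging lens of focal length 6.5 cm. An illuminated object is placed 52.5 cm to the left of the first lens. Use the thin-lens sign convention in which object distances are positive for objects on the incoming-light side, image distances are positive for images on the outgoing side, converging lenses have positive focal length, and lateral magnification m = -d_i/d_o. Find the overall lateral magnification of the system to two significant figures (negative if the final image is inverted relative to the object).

0.12

Applying the thin-lens equation to the first lens, 1/13.5 = 1/52.5 + 1/d_i1, which gives d_i1 = 18.173 cm.
Its lateral magnification is m_1 = -d_i1/d_o1 = -(18.173)/52.5 = -0.3462.
That image sits 25.827 cm in front of the second lens, so d_o2 = 25.827 cm.
Applying the thin-lens equation again with f_2 = 6.5 cm and d_o2 = 25.827 cm gives d_i2 = 8.686 cm.
m_2 = -(8.686)/(25.827) = -0.3363.
Total m = m_1 x m_2 = (-0.3462)(-0.3363) = 0.1164.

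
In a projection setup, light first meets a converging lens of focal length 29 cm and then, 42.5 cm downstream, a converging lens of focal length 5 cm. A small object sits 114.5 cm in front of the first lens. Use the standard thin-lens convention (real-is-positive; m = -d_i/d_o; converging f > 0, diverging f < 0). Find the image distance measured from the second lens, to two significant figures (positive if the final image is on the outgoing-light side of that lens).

-14 cm

Applying the thin-lens equation to the first lens, 1/29 = 1/114.5 + 1/d_i1, which gives d_i1 = 38.836 cm.
Object distance for lens 2: d_o2 = 42.5 - 38.836 = 3.664 cm.
Applying the thin-lens equation again with f_2 = 5 cm and d_o2 = 3.664 cm gives d_i2 = -13.709 cm.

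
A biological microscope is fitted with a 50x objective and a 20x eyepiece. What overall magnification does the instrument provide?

The overall magnification of a compound microscope is the product of the objective and eyepiece magnifications:
M = M_obj x M_eye = 50 x 20 = 1000.

1000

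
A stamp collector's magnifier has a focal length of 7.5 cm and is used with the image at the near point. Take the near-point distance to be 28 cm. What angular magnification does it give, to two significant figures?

M = 1 + D/f = 1 + 28/7.5 = 4.733.

4.7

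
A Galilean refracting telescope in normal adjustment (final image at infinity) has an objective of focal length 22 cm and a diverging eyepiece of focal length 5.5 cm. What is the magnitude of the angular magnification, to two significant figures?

|M| = f_obj/|f_eye| = 22/5.5 = 4.000.

4.0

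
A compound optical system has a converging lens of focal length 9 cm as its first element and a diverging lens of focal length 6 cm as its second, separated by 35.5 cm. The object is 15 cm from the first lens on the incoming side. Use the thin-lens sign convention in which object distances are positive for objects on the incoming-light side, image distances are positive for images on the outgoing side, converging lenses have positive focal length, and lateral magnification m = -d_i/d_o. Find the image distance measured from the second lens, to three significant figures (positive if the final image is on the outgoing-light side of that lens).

-4.11 cm

Lens 1: 1/d_i1 = 1/f_1 - 1/d_o1 = 1/9 - 1/15 = 0.04444 cm^-1, so d_i1 = 22.500 cm.
That image sits 13.000 cm in front of the second lens, so d_o2 = 13.000 cm.
Lens 2: 1/d_i2 = 1/f_2 - 1/d_o2 = 1/(-6) - 1/(13.000) = -0.24359 cm^-1, so d_i2 = -4.105 cm.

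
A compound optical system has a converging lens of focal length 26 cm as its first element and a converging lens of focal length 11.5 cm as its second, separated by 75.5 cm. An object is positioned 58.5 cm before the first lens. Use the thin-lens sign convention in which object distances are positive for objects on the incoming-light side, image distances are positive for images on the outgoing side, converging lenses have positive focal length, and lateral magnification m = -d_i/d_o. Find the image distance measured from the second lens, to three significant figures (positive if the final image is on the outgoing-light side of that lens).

First lens: d_i1 = 1/(1/26 - 1/58.5) = 46.800 cm.
The intermediate image is 46.800 cm to the right of lens 1, so d_o2 = L - d_i1 = 75.5 - 46.800 = 28.700 cm.
Second lens: d_i2 = 1/(1/11.5 - 1/(28.700)) = 19.189 cm.

19.2 cm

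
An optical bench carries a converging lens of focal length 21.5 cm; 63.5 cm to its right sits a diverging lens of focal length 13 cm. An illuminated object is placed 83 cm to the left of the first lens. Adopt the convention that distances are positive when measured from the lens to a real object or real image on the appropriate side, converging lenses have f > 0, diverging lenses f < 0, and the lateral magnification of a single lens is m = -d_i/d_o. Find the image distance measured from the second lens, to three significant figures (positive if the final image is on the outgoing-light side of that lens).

-9.44 cm

First lens: d_i1 = 1/(1/21.5 - 1/83) = 29.016 cm.
Object distance for lens 2: d_o2 = 63.5 - 29.016 = 34.484 cm.
Second lens: d_i2 = 1/(1/(-13) - 1/(34.484)) = -9.441 cm.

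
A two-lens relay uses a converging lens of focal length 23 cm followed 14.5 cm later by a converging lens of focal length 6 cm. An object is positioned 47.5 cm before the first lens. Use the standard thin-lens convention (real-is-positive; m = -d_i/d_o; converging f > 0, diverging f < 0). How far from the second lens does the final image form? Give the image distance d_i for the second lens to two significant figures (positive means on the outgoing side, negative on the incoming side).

First lens: d_i1 = 1/(1/23 - 1/47.5) = 44.592 cm.
This image would form 44.592 cm past lens 1, i.e. 30.092 cm beyond lens 2, so it is a virtual object for lens 2: d_o2 = 14.5 - 44.592 = -30.092 cm.
Second lens: d_i2 = 1/(1/6 - 1/(-30.092)) = 5.003 cm.

5.0 cm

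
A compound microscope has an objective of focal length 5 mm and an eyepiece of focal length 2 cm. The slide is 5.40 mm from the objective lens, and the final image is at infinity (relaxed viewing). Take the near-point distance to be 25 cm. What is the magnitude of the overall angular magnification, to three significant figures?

156

Convert to cm: f_obj = 5 mm = 0.5 cm; d_o = 5.40 mm = 0.54 cm.
Objective: 1/d_i = 1/f_obj - 1/d_o = 1/0.5 - 1/0.54 = 0.14815 cm^-1, so d_i = 6.750 cm.
m_obj = -d_i/d_o = -6.750/0.54 = -12.500.
Eyepiece angular magnification (image at infinity): M_eye = D/f_e = 25/2 = 12.500.
Overall M = m_obj x M_eye = (-12.500)(12.500) = -156.25.
|M| = 156.25.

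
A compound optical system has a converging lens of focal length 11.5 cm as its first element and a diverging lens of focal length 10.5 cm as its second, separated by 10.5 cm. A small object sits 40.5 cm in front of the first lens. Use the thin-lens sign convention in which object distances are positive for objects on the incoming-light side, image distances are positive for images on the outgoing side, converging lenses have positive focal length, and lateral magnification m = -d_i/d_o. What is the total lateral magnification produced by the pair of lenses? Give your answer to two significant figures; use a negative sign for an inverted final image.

First lens: d_i1 = 1/(1/11.5 - 1/40.5) = 16.060 cm.
m_1 = -(16.060)/40.5 = -0.3966.
Since 16.060 cm > 10.5 cm, the first image lies past the second lens and serves as a virtual object: d_o2 = L - d_i1 = -5.560 cm.
Second lens: d_i2 = 1/(1/(-10.5) - 1/(-5.560)) = 11.819 cm.
m_2 = -(11.819)/(-5.560) = 2.1257.
Total m = m_1 x m_2 = (-0.3966)(2.1257) = -0.8429.

-0.84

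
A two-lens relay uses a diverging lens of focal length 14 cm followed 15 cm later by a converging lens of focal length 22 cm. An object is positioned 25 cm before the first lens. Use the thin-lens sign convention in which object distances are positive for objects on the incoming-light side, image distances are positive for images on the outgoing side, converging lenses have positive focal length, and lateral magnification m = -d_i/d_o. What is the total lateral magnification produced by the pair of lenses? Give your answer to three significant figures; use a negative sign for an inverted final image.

First lens: d_i1 = 1/(1/(-14) - 1/25) = -8.974 cm.
m_1 = -(-8.974)/25 = 0.3590.
The intermediate image is virtual, 8.974 cm to the left of lens 1, so d_o2 = L - d_i1 = 15 - (-8.974) = 23.974 cm.
Second lens: d_i2 = 1/(1/22 - 1/(23.974)) = 267.143 cm.
m_2 = -(267.143)/(23.974) = -11.1429.
Total m = m_1 x m_2 = (0.3590)(-11.1429) = -4.0000.

-4.00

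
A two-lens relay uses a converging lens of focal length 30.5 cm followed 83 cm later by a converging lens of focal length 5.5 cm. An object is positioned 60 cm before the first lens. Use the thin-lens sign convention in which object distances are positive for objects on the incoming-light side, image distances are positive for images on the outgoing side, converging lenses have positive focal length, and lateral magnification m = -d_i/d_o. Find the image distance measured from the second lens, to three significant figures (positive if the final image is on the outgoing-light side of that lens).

Lens 1: 1/d_i1 = 1/f_1 - 1/d_o1 = 1/30.5 - 1/60 = 0.01612 cm^-1, so d_i1 = 62.034 cm.
The intermediate image is 62.034 cm to the right of lens 1, so d_o2 = L - d_i1 = 83 - 62.034 = 20.966 cm.
Lens 2: 1/d_i2 = 1/f_2 - 1/d_o2 = 1/5.5 - 1/(20.966) = 0.13412 cm^-1, so d_i2 = 7.456 cm.

7.46 cm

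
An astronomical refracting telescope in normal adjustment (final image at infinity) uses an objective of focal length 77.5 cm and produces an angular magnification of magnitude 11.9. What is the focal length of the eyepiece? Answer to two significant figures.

6.5 cm

|M| = f_obj/f_eye, so f_eye = f_obj/|M| = 77.5/11.9 = 6.513 cm.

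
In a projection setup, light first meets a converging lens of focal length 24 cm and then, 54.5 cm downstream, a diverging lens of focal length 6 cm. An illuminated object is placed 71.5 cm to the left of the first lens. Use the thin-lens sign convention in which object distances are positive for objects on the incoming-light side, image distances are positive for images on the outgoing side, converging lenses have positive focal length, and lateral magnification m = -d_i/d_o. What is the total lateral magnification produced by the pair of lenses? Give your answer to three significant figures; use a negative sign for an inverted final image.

Applying the thin-lens equation to the first lens, 1/24 = 1/71.5 + 1/d_i1, which gives d_i1 = 36.126 cm.
Its lateral magnification is m_1 = -d_i1/d_o1 = -(36.126)/71.5 = -0.5053.
The intermediate image is 36.126 cm to the right of lens 1, so d_o2 = L - d_i1 = 54.5 - 36.126 = 18.374 cm.
Applying the thin-lens equation again with f_2 = -6 cm and d_o2 = 18.374 cm gives d_i2 = -4.523 cm.
m_2 = -(-4.523)/(18.374) = 0.2462.
The system's lateral magnification is m_1 m_2 = (-0.5053)(0.2462) = -0.1244.

-0.124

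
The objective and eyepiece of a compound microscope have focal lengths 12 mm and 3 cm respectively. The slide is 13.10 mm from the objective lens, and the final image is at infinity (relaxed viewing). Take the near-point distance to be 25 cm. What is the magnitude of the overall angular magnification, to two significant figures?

Convert to cm: f_obj = 12 mm = 1.2 cm; d_o = 13.10 mm = 1.31 cm.
Objective: 1/d_i = 1/f_obj - 1/d_o = 1/1.2 - 1/1.31 = 0.06997 cm^-1, so d_i = 14.291 cm.
m_obj = -d_i/d_o = -14.291/1.31 = -10.909.
Eyepiece angular magnification (image at infinity): M_eye = D/f_e = 25/3 = 8.333.
Overall M = m_obj x M_eye = (-10.909)(8.333) = -90.91.
|M| = 90.91.

91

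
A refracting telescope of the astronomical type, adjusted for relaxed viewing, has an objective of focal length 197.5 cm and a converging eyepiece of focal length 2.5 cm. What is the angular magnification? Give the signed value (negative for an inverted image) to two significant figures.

-79

M = -f_obj/f_eye = -197.5/(2.5) = -79.000.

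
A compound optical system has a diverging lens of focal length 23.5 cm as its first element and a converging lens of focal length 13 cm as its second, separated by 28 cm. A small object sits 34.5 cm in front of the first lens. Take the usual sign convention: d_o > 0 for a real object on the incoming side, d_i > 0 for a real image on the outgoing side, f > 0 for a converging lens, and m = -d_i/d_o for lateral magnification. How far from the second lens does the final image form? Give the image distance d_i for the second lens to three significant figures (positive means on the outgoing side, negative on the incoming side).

18.8 cm

Applying the thin-lens equation to the first lens, 1/(-23.5) = 1/34.5 + 1/d_i1, which gives d_i1 = -13.978 cm.
With d_i1 < 0 the first image is virtual and lies on the object side; the object distance for lens 2 is d_o2 = 28 - (-13.978) = 41.978 cm.
Applying the thin-lens equation again with f_2 = 13 cm and d_o2 = 41.978 cm gives d_i2 = 18.832 cm.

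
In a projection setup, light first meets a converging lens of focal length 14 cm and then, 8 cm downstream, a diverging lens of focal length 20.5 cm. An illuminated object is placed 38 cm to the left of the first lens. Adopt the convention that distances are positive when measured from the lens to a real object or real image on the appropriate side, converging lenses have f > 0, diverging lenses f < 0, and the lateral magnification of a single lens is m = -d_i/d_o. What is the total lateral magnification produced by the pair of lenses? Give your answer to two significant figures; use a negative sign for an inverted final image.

First lens: d_i1 = 1/(1/14 - 1/38) = 22.167 cm.
m_1 = -(22.167)/38 = -0.5833.
Since 22.167 cm > 8 cm, the first image lies past the second lens and serves as a virtual object: d_o2 = L - d_i1 = -14.167 cm.
Second lens: d_i2 = 1/(1/(-20.5) - 1/(-14.167)) = 45.855 cm.
m_2 = -(45.855)/(-14.167) = 3.2368.
The system's lateral magnification is m_1 m_2 = (-0.5833)(3.2368) = -1.8882.

-1.9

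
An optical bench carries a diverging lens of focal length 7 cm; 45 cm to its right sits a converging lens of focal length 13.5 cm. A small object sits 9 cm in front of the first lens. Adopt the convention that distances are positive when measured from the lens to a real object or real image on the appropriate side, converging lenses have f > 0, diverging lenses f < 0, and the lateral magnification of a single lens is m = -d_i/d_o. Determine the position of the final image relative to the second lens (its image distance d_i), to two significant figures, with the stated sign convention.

Applying the thin-lens equation to the first lens, 1/(-7) = 1/9 + 1/d_i1, which gives d_i1 = -3.938 cm.
The intermediate image is virtual, 3.938 cm to the left of lens 1, so d_o2 = L - d_i1 = 45 - (-3.938) = 48.938 cm.
Applying the thin-lens equation again with f_2 = 13.5 cm and d_o2 = 48.938 cm gives d_i2 = 18.643 cm.

19 cm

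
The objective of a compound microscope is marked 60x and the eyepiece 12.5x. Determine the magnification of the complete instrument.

750

The overall magnification of a compound microscope is the product of the objective and eyepiece magnifications:
M = M_obj x M_eye = 60 x 12.5 = 750.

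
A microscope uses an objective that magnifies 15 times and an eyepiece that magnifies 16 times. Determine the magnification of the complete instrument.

240

The overall magnification of a compound microscope is the product of the objective and eyepiece magnifications:
M = M_obj x M_eye = 15 x 16 = 240.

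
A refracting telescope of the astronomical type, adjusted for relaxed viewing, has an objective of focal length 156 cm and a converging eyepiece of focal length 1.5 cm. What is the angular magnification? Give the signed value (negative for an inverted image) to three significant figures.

-104

M = -f_obj/f_eye = -156/(1.5) = -104.000.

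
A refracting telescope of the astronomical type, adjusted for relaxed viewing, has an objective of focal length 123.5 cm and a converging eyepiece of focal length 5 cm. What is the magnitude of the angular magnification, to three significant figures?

24.7

|M| = f_obj/|f_eye| = 123.5/5 = 24.700.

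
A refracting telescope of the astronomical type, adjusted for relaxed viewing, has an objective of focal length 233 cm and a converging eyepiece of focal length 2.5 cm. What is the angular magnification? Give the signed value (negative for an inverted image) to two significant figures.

M = -f_obj/f_eye = -233/(2.5) = -93.200.

-93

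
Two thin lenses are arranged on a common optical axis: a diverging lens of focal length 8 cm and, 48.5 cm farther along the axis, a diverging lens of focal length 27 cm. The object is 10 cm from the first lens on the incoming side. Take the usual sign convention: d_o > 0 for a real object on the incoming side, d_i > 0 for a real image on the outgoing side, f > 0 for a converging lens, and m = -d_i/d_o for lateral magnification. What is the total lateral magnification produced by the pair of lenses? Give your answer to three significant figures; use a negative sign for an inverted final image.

0.150

Lens 1: 1/d_i1 = 1/f_1 - 1/d_o1 = 1/(-8) - 1/10 = -0.22500 cm^-1, so d_i1 = -4.444 cm.
m_1 = -(-4.444)/10 = 0.4444.
The intermediate image is virtual, 4.444 cm to the left of lens 1, so d_o2 = L - d_i1 = 48.5 - (-4.444) = 52.944 cm.
Lens 2: 1/d_i2 = 1/f_2 - 1/d_o2 = 1/(-27) - 1/(52.944) = -0.05592 cm^-1, so d_i2 = -17.881 cm.
m_2 = -(-17.881)/(52.944) = 0.3377.
Overall magnification: m = m_1 m_2 = 0.1501.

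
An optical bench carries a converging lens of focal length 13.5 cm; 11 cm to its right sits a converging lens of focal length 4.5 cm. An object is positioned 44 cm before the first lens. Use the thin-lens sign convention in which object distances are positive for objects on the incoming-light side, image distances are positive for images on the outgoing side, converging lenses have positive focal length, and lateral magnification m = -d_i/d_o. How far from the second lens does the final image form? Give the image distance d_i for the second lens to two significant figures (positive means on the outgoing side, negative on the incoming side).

Lens 1: 1/d_i1 = 1/f_1 - 1/d_o1 = 1/13.5 - 1/44 = 0.05135 cm^-1, so d_i1 = 19.475 cm.
This image would form 19.475 cm past lens 1, i.e. 8.475 cm beyond lens 2, so it is a virtual object for lens 2: d_o2 = 11 - 19.475 = -8.475 cm.
Lens 2: 1/d_i2 = 1/f_2 - 1/d_o2 = 1/4.5 - 1/(-8.475) = 0.34021 cm^-1, so d_i2 = 2.939 cm.

2.9 cm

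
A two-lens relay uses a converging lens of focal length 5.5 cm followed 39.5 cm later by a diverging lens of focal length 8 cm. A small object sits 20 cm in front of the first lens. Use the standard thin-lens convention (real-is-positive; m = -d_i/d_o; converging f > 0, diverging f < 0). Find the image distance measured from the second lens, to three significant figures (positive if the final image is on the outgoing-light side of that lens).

Lens 1: 1/d_i1 = 1/f_1 - 1/d_o1 = 1/5.5 - 1/20 = 0.13182 cm^-1, so d_i1 = 7.586 cm.
The intermediate image is 7.586 cm to the right of lens 1, so d_o2 = L - d_i1 = 39.5 - 7.586 = 31.914 cm.
Lens 2: 1/d_i2 = 1/f_2 - 1/d_o2 = 1/(-8) - 1/(31.914) = -0.15633 cm^-1, so d_i2 = -6.397 cm.

-6.40 cm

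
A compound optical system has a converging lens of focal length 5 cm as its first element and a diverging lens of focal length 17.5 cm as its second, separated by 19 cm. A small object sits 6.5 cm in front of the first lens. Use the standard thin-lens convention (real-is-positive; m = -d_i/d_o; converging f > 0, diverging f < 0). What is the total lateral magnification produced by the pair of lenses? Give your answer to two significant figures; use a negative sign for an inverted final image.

-3.9

Lens 1: 1/d_i1 = 1/f_1 - 1/d_o1 = 1/5 - 1/6.5 = 0.04615 cm^-1, so d_i1 = 21.667 cm.
m_1 = -(21.667)/6.5 = -3.3333.
This image would form 21.667 cm past lens 1, i.e. 2.667 cm beyond lens 2, so it is a virtual object for lens 2: d_o2 = 19 - 21.667 = -2.667 cm.
Lens 2: 1/d_i2 = 1/f_2 - 1/d_o2 = 1/(-17.5) - 1/(-2.667) = 0.31786 cm^-1, so d_i2 = 3.146 cm.
m_2 = -(3.146)/(-2.667) = 1.1798.
Total m = m_1 x m_2 = (-3.3333)(1.1798) = -3.9326.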